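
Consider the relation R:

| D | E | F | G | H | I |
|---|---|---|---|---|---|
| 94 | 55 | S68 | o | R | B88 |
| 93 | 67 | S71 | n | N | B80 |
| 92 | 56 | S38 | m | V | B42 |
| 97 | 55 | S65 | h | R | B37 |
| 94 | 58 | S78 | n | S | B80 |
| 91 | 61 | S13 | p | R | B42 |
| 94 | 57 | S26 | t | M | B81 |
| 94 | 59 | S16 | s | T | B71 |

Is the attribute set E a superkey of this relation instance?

No

Two distinct rows share E=55, so E does not determine every attribute — not a superkey.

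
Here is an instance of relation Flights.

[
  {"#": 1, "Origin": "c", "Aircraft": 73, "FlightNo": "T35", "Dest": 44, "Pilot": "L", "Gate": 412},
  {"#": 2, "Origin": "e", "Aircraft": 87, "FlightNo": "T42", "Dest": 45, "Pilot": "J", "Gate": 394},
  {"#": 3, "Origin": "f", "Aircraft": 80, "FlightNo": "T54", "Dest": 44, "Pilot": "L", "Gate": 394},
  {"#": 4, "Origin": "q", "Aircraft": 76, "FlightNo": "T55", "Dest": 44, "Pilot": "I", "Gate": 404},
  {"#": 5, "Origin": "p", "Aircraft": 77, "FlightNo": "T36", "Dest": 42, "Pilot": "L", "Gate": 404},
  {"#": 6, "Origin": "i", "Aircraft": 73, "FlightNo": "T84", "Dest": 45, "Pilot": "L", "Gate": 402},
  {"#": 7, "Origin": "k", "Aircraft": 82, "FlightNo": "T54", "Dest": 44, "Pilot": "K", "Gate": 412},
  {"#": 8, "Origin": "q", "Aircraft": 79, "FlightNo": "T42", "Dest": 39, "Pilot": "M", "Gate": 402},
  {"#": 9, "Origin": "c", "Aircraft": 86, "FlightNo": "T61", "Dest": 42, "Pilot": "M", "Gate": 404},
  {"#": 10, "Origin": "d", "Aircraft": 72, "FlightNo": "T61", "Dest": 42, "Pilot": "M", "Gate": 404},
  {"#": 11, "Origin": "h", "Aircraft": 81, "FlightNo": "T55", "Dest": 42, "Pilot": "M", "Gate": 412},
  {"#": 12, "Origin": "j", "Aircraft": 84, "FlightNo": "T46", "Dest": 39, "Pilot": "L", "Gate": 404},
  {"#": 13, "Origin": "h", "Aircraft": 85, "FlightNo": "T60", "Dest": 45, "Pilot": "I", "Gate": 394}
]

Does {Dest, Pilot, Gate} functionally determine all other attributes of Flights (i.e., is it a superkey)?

Rows 9 and 10 have the same {Dest, Pilot, Gate} value (Dest=42, Pilot=M, Gate=404) but are distinct tuples, so {Dest, Pilot, Gate} does not determine every attribute — not a superkey.

No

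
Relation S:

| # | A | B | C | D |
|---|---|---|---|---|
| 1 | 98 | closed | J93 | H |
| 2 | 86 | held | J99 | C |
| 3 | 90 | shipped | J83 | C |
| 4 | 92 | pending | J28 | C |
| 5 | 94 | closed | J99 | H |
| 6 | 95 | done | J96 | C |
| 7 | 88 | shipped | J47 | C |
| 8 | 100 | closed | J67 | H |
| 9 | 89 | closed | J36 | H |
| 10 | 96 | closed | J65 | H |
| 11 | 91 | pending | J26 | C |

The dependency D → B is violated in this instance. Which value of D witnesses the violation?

D=H: rows 1, 5, 8, 9, 10 → B = closed, closed, closed, closed, closed ✓
D=C: rows 2, 3, 4, 6, 7, 11 → B takes values {held, shipped, pending, done} — violation
The only D value with inconsistent B is D=C.

C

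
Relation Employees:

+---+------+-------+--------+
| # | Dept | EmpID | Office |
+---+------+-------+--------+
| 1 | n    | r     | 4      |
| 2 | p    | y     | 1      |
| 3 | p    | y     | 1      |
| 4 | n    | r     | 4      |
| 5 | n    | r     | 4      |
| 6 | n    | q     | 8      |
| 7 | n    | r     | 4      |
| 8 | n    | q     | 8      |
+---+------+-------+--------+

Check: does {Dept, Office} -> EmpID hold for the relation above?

Yes

(Dept=n, Office=4): rows 1, 4, 5, 7 → EmpID = r, r, r, r ✓
(Dept=p, Office=1): rows 2, 3 → EmpID = y, y ✓
(Dept=n, Office=8): rows 6, 8 → EmpID = q, q ✓
Every {Dept, Office} value is associated with a single EmpID value, so {Dept, Office} -> EmpID holds.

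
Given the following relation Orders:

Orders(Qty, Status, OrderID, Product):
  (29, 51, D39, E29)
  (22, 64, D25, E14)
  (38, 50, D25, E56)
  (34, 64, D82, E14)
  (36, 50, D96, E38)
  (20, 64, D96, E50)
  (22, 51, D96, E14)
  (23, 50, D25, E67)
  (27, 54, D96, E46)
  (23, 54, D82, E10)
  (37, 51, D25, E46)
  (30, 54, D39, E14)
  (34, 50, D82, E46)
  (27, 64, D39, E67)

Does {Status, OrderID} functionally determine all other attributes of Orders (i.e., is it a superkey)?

No

Two distinct rows share (Status=50, OrderID=D25), so {Status, OrderID} does not determine every attribute — not a superkey.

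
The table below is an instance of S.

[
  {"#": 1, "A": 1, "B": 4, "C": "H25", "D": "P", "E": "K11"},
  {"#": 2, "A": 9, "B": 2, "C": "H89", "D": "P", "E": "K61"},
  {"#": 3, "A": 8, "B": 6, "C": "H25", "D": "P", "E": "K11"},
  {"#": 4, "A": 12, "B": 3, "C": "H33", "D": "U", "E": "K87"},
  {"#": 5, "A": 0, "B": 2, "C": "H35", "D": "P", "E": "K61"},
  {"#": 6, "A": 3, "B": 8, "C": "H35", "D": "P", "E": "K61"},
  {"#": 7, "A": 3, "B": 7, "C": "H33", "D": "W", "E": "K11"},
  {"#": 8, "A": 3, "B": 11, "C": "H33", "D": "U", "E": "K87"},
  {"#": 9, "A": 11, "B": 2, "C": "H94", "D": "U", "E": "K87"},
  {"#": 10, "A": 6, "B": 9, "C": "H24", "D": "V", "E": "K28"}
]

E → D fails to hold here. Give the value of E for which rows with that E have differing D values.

E=K11: rows 1, 3, 7 → D takes values {P, W} — violation
E=K61: rows 2, 5, 6 → D = P, P, P ✓
E=K87: rows 4, 8, 9 → D = U, U, U ✓
E=K28: row 10 → D = V ✓
The only E value with inconsistent D is E=K11.

K11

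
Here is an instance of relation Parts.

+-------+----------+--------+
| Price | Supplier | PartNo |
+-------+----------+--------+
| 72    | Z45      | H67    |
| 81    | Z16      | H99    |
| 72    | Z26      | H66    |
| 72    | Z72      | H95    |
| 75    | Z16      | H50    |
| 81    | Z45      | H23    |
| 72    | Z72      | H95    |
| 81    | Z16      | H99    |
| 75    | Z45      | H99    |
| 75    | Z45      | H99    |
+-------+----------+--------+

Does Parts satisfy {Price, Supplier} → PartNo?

(Price=72, Supplier=Z45): 1 row → PartNo = H67 ✓
(Price=81, Supplier=Z16): 2 rows → PartNo = H99, H99 ✓
(Price=72, Supplier=Z26): 1 row → PartNo = H66 ✓
(Price=72, Supplier=Z72): 2 rows → PartNo = H95, H95 ✓
(Price=75, Supplier=Z16): 1 row → PartNo = H50 ✓
(Price=81, Supplier=Z45): 1 row → PartNo = H23 ✓
(Price=75, Supplier=Z45): 2 rows → PartNo = H99, H99 ✓
Every {Price, Supplier} value is associated with a single PartNo value, so {Price, Supplier} → PartNo holds.

Yes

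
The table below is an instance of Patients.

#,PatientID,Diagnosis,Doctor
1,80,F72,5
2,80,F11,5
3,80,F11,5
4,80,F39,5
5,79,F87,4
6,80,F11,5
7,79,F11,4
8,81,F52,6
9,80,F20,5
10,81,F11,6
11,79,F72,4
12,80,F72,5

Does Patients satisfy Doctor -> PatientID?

Doctor=5: rows 1, 2, 3, 4, 6, 9, 12 → PatientID = 80, 80, 80, 80, 80, 80, 80 ✓
Doctor=4: rows 5, 7, 11 → PatientID = 79, 79, 79 ✓
Doctor=6: rows 8, 10 → PatientID = 81, 81 ✓
Every Doctor value is associated with a single PatientID value, so Doctor -> PatientID holds.

Yes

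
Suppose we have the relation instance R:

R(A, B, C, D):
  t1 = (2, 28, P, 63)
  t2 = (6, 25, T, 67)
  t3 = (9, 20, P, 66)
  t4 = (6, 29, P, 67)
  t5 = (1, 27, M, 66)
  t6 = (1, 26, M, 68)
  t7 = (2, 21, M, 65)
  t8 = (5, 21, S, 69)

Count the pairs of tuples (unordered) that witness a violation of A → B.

A=2: violating pairs (1,7) — 1 pair.
A=6: violating pairs (2,4) — 1 pair.
A=1: violating pairs (5,6) — 1 pair.

3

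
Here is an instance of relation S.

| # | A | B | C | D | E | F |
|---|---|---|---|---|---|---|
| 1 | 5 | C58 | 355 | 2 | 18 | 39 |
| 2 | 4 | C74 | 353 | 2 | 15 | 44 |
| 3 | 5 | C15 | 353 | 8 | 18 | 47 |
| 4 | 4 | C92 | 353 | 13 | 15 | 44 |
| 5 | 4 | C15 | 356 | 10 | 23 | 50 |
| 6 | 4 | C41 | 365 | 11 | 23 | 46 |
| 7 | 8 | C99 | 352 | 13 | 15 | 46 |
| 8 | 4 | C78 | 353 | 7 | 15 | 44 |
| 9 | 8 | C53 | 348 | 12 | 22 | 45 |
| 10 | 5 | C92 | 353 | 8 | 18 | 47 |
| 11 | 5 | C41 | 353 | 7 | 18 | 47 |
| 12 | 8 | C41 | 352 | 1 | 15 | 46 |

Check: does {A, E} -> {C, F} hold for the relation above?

No

(A=5, E=18): rows 1, 3, 10, 11 → {C,F} takes values {(355, 39), (353, 47)} — violation
(A=4, E=15): rows 2, 4, 8 → {C,F} = (353, 44), (353, 44), (353, 44) ✓
(A=4, E=23): rows 5, 6 → {C,F} takes values {(356, 50), (365, 46)} — violation
(A=8, E=15): rows 7, 12 → {C,F} = (352, 46), (352, 46) ✓
(A=8, E=22): row 9 → {C,F} = (348, 45) ✓
Two rows agree on {A, E} but differ on {C, F}, so {A, E} -> {C, F} does not hold.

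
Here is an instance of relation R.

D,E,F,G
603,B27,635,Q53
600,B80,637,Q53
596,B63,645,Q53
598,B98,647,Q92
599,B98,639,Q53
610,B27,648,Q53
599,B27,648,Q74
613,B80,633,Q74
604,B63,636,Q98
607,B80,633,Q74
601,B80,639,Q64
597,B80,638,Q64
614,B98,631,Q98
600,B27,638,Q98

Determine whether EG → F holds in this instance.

No

(E=B27, G=Q53): 2 rows → F takes values {635, 648} — violation
(E=B80, G=Q53): 1 row → F = 637 ✓
(E=B63, G=Q53): 1 row → F = 645 ✓
(E=B98, G=Q92): 1 row → F = 647 ✓
(E=B98, G=Q53): 1 row → F = 639 ✓
(E=B27, G=Q74): 1 row → F = 648 ✓
(E=B80, G=Q74): 2 rows → F = 633, 633 ✓
(E=B63, G=Q98): 1 row → F = 636 ✓
(E=B80, G=Q64): 2 rows → F takes values {639, 638} — violation
(E=B98, G=Q98): 1 row → F = 631 ✓
(E=B27, G=Q98): 1 row → F = 638 ✓
Two rows agree on EG but differ on F, so EG → F does not hold.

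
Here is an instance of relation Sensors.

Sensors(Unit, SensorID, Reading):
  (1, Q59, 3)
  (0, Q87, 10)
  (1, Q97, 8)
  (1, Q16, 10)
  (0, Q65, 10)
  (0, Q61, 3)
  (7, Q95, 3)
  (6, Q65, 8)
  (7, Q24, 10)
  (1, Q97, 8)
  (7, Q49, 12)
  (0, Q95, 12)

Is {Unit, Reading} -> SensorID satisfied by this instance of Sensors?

(Unit=1, Reading=3): 1 row → SensorID = Q59 ✓
(Unit=0, Reading=10): 2 rows → SensorID takes values {Q87, Q65} — violation
(Unit=1, Reading=8): 2 rows → SensorID = Q97, Q97 ✓
(Unit=1, Reading=10): 1 row → SensorID = Q16 ✓
(Unit=0, Reading=3): 1 row → SensorID = Q61 ✓
(Unit=7, Reading=3): 1 row → SensorID = Q95 ✓
(Unit=6, Reading=8): 1 row → SensorID = Q65 ✓
(Unit=7, Reading=10): 1 row → SensorID = Q24 ✓
(Unit=7, Reading=12): 1 row → SensorID = Q49 ✓
(Unit=0, Reading=12): 1 row → SensorID = Q95 ✓
Two rows agree on {Unit, Reading} but differ on SensorID, so {Unit, Reading} -> SensorID does not hold.

No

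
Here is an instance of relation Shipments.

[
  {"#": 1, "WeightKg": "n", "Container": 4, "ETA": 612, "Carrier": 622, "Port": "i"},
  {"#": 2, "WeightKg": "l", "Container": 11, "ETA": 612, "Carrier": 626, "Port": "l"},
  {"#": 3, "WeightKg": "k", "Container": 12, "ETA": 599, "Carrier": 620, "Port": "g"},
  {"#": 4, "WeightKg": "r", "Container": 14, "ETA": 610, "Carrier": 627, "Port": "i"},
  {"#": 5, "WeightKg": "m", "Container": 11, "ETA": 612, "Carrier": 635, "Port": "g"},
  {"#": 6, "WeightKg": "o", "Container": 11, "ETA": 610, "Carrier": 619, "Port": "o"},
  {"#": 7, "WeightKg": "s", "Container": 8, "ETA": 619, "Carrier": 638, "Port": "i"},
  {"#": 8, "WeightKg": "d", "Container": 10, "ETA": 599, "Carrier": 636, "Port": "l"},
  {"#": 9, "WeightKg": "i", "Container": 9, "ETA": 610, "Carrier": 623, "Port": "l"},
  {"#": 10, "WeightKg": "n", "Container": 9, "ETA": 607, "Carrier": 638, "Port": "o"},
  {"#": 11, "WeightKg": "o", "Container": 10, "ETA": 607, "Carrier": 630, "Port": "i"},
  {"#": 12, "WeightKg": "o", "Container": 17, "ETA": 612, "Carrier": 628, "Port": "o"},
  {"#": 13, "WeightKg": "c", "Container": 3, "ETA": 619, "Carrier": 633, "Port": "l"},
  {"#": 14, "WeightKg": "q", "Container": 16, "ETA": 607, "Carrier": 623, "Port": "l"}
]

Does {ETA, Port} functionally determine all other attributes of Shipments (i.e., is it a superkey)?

All 14 rows have distinct {ETA, Port} values, so {ETA, Port} → (all attributes) holds and {ETA, Port} is a superkey.

Yes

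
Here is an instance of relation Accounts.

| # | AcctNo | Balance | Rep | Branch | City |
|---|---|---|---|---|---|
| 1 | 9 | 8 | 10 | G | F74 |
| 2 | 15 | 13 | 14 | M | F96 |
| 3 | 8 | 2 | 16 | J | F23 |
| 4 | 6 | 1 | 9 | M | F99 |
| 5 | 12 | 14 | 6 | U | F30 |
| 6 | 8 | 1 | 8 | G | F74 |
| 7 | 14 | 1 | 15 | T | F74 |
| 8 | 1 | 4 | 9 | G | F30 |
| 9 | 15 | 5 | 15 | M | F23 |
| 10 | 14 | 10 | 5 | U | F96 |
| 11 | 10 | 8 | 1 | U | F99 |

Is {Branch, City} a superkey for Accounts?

No

Rows 1 and 6 have the same {Branch, City} value (Branch=G, City=F74) but are distinct tuples, so {Branch, City} does not determine every attribute — not a superkey.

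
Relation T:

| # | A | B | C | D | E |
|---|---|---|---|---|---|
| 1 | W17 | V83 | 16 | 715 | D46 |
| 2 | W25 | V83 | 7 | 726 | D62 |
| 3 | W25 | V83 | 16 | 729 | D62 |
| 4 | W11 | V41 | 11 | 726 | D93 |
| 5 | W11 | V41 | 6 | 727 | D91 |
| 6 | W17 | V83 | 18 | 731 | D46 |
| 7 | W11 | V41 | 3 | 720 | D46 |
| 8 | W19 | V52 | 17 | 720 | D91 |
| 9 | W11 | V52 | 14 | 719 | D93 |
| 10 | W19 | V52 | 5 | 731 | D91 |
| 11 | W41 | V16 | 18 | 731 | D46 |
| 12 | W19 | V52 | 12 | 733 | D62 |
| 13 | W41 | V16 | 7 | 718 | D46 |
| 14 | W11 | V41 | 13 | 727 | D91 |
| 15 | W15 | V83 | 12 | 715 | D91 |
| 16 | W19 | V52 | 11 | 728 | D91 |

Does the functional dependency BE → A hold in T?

(B=V83, E=D46): rows 1, 6 → A = W17, W17 ✓
(B=V83, E=D62): rows 2, 3 → A = W25, W25 ✓
(B=V41, E=D93): row 4 → A = W11 ✓
(B=V41, E=D91): rows 5, 14 → A = W11, W11 ✓
(B=V41, E=D46): row 7 → A = W11 ✓
(B=V52, E=D91): rows 8, 10, 16 → A = W19, W19, W19 ✓
(B=V52, E=D93): row 9 → A = W11 ✓
(B=V16, E=D46): rows 11, 13 → A = W41, W41 ✓
(B=V52, E=D62): row 12 → A = W19 ✓
(B=V83, E=D91): row 15 → A = W15 ✓
Every BE value is associated with a single A value, so BE → A holds.

Yes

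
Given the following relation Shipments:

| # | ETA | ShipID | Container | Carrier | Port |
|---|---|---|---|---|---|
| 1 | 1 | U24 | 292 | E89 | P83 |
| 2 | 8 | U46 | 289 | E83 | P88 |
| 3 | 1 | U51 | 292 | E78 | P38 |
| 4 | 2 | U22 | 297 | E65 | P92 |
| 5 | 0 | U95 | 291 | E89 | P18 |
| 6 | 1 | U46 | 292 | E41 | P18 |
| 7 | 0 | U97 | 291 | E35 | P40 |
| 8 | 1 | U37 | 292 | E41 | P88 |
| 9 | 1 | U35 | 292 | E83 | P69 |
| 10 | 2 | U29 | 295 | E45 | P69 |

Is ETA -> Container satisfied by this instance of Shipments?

ETA=1: rows 1, 3, 6, 8, 9 → Container = 292, 292, 292, 292, 292 ✓
ETA=8: row 2 → Container = 289 ✓
ETA=2: rows 4, 10 → Container takes values {297, 295} — violation
ETA=0: rows 5, 7 → Container = 291, 291 ✓
Two rows agree on ETA but differ on Container, so ETA -> Container does not hold.

No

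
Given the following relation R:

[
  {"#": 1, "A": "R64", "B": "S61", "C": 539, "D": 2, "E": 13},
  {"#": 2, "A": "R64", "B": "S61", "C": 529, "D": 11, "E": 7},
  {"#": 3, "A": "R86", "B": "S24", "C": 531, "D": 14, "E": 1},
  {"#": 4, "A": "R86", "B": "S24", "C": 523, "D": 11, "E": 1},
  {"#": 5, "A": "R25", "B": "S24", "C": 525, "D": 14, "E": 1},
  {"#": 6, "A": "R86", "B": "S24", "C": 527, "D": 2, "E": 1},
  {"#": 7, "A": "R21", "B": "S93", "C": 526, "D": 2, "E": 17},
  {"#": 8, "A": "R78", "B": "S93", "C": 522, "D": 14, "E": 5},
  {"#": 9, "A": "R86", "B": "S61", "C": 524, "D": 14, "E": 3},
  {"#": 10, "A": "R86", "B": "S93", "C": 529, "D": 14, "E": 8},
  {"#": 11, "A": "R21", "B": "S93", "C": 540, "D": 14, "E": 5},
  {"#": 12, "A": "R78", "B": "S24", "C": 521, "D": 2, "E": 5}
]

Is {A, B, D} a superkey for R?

Yes

All 12 rows have distinct {A, B, D} values, so {A, B, D} → (all attributes) holds and {A, B, D} is a superkey.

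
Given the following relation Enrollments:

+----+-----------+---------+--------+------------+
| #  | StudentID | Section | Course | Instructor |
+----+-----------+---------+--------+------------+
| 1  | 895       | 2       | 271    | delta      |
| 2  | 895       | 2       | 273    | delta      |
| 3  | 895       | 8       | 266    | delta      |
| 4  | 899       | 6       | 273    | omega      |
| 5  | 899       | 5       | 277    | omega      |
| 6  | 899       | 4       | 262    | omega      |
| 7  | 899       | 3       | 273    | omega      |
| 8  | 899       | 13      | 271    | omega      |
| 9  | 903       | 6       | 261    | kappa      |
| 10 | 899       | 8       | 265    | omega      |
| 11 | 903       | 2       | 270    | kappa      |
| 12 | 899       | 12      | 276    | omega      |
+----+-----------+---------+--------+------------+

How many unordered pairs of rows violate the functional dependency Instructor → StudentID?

0

Instructor=delta: all 3 rows agree on StudentID — 0 pairs.
Instructor=omega: all 7 rows agree on StudentID — 0 pairs.
Instructor=kappa: all 2 rows agree on StudentID — 0 pairs.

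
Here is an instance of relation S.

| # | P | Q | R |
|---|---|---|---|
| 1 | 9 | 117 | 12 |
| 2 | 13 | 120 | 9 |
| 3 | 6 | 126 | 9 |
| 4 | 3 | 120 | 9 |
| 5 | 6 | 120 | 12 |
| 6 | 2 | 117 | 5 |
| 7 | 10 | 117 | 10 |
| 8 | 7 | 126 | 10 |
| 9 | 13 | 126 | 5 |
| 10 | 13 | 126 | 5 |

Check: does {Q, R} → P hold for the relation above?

(Q=117, R=12): row 1 → P = 9 ✓
(Q=120, R=9): rows 2, 4 → P takes values {13, 3} — violation
(Q=126, R=9): row 3 → P = 6 ✓
(Q=120, R=12): row 5 → P = 6 ✓
(Q=117, R=5): row 6 → P = 2 ✓
(Q=117, R=10): row 7 → P = 10 ✓
(Q=126, R=10): row 8 → P = 7 ✓
(Q=126, R=5): rows 9, 10 → P = 13, 13 ✓
Two rows agree on {Q, R} but differ on P, so {Q, R} → P does not hold.

No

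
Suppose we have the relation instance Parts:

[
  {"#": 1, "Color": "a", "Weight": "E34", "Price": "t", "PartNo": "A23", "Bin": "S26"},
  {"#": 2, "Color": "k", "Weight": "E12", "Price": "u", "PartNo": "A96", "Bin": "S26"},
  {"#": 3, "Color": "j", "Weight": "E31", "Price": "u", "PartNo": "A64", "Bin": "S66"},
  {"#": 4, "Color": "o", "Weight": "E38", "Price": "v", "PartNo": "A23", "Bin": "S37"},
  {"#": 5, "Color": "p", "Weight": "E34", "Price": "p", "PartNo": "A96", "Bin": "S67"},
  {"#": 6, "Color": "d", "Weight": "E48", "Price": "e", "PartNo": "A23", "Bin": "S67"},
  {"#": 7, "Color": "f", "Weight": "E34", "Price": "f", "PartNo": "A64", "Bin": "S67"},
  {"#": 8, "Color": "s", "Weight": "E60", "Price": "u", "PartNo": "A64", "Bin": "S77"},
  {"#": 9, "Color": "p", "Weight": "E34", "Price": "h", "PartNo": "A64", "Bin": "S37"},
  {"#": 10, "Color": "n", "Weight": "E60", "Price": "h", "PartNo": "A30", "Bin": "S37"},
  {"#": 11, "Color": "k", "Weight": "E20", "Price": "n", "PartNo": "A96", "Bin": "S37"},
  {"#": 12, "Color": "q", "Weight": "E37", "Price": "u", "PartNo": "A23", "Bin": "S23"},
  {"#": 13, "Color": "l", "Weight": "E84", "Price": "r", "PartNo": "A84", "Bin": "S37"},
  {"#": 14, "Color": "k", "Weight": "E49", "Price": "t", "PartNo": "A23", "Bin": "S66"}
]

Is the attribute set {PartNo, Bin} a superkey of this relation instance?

Yes

All 14 rows have distinct {PartNo, Bin} values, so {PartNo, Bin} → (all attributes) holds and {PartNo, Bin} is a superkey.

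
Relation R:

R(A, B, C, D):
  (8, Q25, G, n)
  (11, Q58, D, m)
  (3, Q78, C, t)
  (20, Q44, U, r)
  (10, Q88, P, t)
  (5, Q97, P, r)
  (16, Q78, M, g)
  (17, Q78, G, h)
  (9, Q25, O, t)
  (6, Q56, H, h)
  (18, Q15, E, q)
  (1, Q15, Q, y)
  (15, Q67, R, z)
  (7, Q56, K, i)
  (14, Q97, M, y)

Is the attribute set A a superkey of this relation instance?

Yes

All 15 rows have distinct A values, so A → (all attributes) holds and A is a superkey.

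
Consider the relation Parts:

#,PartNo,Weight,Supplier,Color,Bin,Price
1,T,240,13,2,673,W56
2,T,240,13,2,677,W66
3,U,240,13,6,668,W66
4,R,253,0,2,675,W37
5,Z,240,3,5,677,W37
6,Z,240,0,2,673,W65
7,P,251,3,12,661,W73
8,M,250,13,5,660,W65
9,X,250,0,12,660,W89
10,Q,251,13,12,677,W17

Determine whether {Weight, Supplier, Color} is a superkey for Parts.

No

Rows 1 and 2 have the same {Weight, Supplier, Color} value (Weight=240, Supplier=13, Color=2) but are distinct tuples, so {Weight, Supplier, Color} does not determine every attribute — not a superkey.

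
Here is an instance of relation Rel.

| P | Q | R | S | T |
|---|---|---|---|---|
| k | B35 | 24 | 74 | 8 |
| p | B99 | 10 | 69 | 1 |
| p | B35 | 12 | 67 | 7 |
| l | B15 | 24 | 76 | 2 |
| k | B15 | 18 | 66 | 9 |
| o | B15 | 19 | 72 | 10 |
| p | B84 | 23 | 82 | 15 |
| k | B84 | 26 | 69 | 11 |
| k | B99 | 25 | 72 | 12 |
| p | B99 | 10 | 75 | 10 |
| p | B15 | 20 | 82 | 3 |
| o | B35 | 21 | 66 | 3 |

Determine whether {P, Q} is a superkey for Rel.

No

Two distinct rows share (P=p, Q=B99), so {P, Q} does not determine every attribute — not a superkey.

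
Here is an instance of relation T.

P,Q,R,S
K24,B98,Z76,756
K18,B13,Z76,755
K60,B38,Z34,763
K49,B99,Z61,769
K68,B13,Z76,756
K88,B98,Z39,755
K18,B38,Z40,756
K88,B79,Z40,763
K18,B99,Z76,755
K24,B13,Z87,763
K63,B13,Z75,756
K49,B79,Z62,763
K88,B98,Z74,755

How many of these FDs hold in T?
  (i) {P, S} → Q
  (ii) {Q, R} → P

0

(i) {P, S} → Q: (P=K18, S=755): 2 rows → Q takes values {B13, B99} — violation — fails.
(ii) {Q, R} → P: (Q=B13, R=Z76): 2 rows → P takes values {K18, K68} — violation — fails.
None of the 2 dependencies hold.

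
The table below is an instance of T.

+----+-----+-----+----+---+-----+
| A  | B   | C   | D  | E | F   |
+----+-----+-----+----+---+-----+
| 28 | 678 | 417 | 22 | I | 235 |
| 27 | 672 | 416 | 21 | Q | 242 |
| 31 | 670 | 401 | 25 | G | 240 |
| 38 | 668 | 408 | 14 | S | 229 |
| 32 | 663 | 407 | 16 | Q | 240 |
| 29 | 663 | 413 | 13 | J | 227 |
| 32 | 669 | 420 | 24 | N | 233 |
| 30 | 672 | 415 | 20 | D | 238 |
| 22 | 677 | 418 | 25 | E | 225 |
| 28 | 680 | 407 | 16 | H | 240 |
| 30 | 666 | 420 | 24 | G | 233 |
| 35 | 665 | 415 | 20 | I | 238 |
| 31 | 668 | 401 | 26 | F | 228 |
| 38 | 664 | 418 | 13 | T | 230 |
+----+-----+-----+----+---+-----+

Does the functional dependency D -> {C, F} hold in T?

No

D=22: 1 row → {C,F} = (417, 235) ✓
D=21: 1 row → {C,F} = (416, 242) ✓
D=25: 2 rows → {C,F} takes values {(401, 240), (418, 225)} — violation
D=14: 1 row → {C,F} = (408, 229) ✓
D=16: 2 rows → {C,F} = (407, 240), (407, 240) ✓
D=13: 2 rows → {C,F} takes values {(413, 227), (418, 230)} — violation
D=24: 2 rows → {C,F} = (420, 233), (420, 233) ✓
D=20: 2 rows → {C,F} = (415, 238), (415, 238) ✓
D=26: 1 row → {C,F} = (401, 228) ✓
Two rows agree on D but differ on {C, F}, so D -> {C, F} does not hold.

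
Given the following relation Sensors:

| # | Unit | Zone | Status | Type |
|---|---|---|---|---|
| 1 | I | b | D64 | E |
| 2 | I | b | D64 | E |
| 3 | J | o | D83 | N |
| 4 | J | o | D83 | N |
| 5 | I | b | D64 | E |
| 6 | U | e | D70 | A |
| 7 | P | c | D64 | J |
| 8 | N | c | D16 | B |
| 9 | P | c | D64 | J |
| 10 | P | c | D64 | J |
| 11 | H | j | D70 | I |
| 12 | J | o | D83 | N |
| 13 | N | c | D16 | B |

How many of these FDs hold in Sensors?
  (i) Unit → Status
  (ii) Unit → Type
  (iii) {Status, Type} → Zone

3

(i) Unit → Status: every LHS value maps to a single RHS value — holds.
(ii) Unit → Type: every LHS value maps to a single RHS value — holds.
(iii) {Status, Type} → Zone: every LHS value maps to a single RHS value — holds.
3 of the 3 dependencies hold.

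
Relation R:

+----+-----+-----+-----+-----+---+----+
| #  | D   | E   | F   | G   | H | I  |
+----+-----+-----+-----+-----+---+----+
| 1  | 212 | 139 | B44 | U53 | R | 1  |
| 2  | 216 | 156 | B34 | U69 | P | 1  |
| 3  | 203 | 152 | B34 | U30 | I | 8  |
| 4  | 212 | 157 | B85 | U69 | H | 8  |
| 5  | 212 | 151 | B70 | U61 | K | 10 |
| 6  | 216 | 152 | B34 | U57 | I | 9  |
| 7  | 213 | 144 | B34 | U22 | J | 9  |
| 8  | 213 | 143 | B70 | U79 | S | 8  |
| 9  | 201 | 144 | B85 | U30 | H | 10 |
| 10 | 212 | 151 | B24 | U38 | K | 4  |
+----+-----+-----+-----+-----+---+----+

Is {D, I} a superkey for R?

All 10 rows have distinct {D, I} values, so {D, I} → (all attributes) holds and {D, I} is a superkey.

Yes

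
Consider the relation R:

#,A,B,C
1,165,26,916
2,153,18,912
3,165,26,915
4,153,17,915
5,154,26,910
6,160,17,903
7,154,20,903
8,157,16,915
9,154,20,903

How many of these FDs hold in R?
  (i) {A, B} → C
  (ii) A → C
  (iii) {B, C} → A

1

(i) {A, B} → C: (A=165, B=26): rows 1, 3 → C takes values {916, 915} — violation — fails.
(ii) A → C: A=165: rows 1, 3 → C takes values {916, 915} — violation; A=153: rows 2, 4 → C takes values {912, 915} — violation; A=154: rows 5, 7, 9 → C takes values {910, 903} — violation — fails.
(iii) {B, C} → A: every LHS value maps to a single RHS value — holds.
1 of the 3 dependencies holds.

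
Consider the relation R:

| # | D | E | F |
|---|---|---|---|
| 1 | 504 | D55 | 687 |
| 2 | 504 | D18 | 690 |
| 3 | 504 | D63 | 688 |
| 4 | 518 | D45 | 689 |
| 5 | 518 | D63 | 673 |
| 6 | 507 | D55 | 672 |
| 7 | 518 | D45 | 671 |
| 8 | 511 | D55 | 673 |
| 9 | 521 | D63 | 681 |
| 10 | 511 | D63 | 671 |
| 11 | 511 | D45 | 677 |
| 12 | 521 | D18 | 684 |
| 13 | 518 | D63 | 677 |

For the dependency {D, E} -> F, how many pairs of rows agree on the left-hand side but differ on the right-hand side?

2

(D=518, E=D45): violating pairs (4,7) — 1 pair.
(D=518, E=D63): violating pairs (5,13) — 1 pair.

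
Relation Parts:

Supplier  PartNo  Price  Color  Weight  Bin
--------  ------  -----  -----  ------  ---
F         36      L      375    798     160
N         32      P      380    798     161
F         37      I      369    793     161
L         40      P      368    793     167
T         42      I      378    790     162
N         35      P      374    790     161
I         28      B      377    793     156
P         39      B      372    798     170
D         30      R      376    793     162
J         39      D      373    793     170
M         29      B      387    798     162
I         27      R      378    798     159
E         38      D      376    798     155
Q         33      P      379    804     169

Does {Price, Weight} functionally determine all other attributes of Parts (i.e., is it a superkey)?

No

Two distinct rows share (Price=B, Weight=798), so {Price, Weight} does not determine every attribute — not a superkey.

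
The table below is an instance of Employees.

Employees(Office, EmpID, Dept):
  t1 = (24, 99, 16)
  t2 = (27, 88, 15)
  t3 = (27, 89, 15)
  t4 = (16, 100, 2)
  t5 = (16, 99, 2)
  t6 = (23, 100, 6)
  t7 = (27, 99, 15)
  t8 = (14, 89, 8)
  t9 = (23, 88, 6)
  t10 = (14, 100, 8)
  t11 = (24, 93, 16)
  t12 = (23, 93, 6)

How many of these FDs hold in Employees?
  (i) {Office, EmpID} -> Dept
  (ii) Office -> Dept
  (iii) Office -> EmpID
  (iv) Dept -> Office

3

(i) {Office, EmpID} -> Dept: every LHS value maps to a single RHS value — holds.
(ii) Office -> Dept: every LHS value maps to a single RHS value — holds.
(iii) Office -> EmpID: Office=24: rows 1, 11 → EmpID takes values {99, 93} — violation; Office=27: rows 2, 3, 7 → EmpID takes values {88, 89, 99} — violation; Office=16: rows 4, 5 → EmpID takes values {100, 99} — violation; Office=23: rows 6, 9, 12 → EmpID takes values {100, 88, 93} — violation; Office=14: rows 8, 10 → EmpID takes values {89, 100} — violation — fails.
(iv) Dept -> Office: every LHS value maps to a single RHS value — holds.
3 of the 4 dependencies hold.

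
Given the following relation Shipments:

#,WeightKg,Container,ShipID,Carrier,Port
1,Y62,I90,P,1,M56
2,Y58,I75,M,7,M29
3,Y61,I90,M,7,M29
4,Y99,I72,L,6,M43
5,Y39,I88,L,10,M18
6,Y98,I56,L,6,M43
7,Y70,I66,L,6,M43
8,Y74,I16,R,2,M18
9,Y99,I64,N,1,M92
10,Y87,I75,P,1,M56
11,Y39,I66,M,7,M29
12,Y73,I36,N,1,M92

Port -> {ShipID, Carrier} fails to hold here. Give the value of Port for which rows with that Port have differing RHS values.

M18

Port=M56: rows 1, 10 → {ShipID,Carrier} = (P, 1), (P, 1) ✓
Port=M29: rows 2, 3, 11 → {ShipID,Carrier} = (M, 7), (M, 7), (M, 7) ✓
Port=M43: rows 4, 6, 7 → {ShipID,Carrier} = (L, 6), (L, 6), (L, 6) ✓
Port=M18: rows 5, 8 → {ShipID,Carrier} takes values {(L, 10), (R, 2)} — violation
Port=M92: rows 9, 12 → {ShipID,Carrier} = (N, 1), (N, 1) ✓
The only Port value with inconsistent RHS is Port=M18.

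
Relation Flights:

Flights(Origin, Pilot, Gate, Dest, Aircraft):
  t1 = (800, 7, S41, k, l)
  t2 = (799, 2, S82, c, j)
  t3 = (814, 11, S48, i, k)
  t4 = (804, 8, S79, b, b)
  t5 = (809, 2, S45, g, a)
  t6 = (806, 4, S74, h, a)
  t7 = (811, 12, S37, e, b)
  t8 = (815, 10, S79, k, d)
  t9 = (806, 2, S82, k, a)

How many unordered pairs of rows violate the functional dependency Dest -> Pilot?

Dest=k: violating pairs (1,8), (1,9), (8,9) — 3 pairs.

3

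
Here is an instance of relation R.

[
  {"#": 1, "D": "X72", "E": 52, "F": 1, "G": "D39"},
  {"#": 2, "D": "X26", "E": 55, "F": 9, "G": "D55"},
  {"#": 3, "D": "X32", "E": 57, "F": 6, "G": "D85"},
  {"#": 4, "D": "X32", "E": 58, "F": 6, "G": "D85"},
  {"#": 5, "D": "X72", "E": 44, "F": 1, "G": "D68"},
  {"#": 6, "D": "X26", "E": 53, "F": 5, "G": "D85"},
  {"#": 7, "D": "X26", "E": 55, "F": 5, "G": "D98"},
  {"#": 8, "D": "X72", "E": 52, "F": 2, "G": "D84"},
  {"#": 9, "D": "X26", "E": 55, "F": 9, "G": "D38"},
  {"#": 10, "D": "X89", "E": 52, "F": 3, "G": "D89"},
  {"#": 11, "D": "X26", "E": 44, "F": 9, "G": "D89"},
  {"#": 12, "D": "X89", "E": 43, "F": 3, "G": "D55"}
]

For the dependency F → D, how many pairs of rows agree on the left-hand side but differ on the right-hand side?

F=1: all 2 rows agree on D — 0 pairs.
F=9: all 3 rows agree on D — 0 pairs.
F=6: all 2 rows agree on D — 0 pairs.
F=5: all 2 rows agree on D — 0 pairs.
F=3: all 2 rows agree on D — 0 pairs.

0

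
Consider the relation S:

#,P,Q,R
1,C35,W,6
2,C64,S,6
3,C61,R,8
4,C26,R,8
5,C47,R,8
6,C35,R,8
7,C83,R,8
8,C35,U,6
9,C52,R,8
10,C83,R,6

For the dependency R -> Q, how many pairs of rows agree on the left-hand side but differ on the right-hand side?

6

R=6: violating pairs (1,2), (1,8), (1,10), (2,8), (2,10), (8,10) — 6 pairs.
R=8: all 6 rows agree on Q — 0 pairs.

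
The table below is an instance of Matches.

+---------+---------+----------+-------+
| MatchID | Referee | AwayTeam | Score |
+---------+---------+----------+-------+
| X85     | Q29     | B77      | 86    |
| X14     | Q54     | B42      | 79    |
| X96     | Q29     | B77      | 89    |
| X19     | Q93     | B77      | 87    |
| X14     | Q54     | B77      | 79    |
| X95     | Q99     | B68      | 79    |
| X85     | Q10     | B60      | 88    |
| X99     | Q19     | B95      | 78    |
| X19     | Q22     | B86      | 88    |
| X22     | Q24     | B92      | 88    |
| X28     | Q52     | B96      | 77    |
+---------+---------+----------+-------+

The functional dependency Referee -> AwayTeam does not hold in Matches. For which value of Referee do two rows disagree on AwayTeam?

Referee=Q29: 2 rows → AwayTeam = B77, B77 ✓
Referee=Q54: 2 rows → AwayTeam takes values {B42, B77} — violation
Referee=Q93: 1 row → AwayTeam = B77 ✓
Referee=Q99: 1 row → AwayTeam = B68 ✓
Referee=Q10: 1 row → AwayTeam = B60 ✓
Referee=Q19: 1 row → AwayTeam = B95 ✓
Referee=Q22: 1 row → AwayTeam = B86 ✓
Referee=Q24: 1 row → AwayTeam = B92 ✓
Referee=Q52: 1 row → AwayTeam = B96 ✓
The only Referee value with inconsistent AwayTeam is Referee=Q54.

Q54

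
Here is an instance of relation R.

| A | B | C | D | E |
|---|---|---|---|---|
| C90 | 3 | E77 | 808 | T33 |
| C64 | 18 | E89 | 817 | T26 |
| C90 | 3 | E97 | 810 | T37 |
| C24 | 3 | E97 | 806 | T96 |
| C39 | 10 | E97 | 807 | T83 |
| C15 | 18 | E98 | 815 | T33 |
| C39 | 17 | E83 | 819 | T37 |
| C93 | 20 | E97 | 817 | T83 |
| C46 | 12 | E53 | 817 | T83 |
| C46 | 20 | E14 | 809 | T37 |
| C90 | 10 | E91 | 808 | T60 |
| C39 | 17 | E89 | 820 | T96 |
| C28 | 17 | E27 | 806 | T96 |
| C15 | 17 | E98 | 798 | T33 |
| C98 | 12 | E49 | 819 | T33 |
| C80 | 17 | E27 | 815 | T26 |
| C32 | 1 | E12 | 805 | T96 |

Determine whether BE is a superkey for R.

Two distinct rows share (B=17, E=T96), so BE does not determine every attribute — not a superkey.

No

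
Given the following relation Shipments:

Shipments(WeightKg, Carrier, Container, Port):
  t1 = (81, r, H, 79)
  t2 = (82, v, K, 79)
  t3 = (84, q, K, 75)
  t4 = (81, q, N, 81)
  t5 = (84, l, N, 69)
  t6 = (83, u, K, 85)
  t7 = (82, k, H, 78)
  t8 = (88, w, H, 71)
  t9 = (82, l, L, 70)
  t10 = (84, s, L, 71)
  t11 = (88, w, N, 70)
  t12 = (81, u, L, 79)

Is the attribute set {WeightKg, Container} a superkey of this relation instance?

Yes

All 12 rows have distinct {WeightKg, Container} values, so {WeightKg, Container} → (all attributes) holds and {WeightKg, Container} is a superkey.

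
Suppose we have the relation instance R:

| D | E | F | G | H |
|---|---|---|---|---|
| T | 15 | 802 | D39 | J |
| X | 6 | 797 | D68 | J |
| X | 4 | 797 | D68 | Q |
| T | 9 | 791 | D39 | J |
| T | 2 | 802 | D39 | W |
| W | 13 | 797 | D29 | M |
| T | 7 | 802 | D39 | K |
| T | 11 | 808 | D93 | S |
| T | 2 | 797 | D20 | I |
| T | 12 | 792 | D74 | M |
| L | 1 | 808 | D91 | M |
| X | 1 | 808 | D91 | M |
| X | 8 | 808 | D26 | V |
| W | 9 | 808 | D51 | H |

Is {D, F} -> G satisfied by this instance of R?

No

(D=T, F=802): 3 rows → G = D39, D39, D39 ✓
(D=X, F=797): 2 rows → G = D68, D68 ✓
(D=T, F=791): 1 row → G = D39 ✓
(D=W, F=797): 1 row → G = D29 ✓
(D=T, F=808): 1 row → G = D93 ✓
(D=T, F=797): 1 row → G = D20 ✓
(D=T, F=792): 1 row → G = D74 ✓
(D=L, F=808): 1 row → G = D91 ✓
(D=X, F=808): 2 rows → G takes values {D91, D26} — violation
(D=W, F=808): 1 row → G = D51 ✓
Two rows agree on {D, F} but differ on G, so {D, F} -> G does not hold.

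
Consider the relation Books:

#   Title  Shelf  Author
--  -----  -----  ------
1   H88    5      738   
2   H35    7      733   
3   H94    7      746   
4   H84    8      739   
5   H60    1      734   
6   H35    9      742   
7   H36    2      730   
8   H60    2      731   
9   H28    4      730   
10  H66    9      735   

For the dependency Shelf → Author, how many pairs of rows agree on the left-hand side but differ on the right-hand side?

3

Shelf=7: violating pairs (2,3) — 1 pair.
Shelf=9: violating pairs (6,10) — 1 pair.
Shelf=2: violating pairs (7,8) — 1 pair.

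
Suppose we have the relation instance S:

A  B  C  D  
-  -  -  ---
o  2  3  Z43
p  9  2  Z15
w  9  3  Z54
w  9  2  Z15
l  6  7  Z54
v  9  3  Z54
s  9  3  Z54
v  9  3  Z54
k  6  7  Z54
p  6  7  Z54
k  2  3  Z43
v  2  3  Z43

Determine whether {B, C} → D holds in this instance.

(B=2, C=3): 3 rows → D = Z43, Z43, Z43 ✓
(B=9, C=2): 2 rows → D = Z15, Z15 ✓
(B=9, C=3): 4 rows → D = Z54, Z54, Z54, Z54 ✓
(B=6, C=7): 3 rows → D = Z54, Z54, Z54 ✓
Every {B, C} value is associated with a single D value, so {B, C} → D holds.

Yes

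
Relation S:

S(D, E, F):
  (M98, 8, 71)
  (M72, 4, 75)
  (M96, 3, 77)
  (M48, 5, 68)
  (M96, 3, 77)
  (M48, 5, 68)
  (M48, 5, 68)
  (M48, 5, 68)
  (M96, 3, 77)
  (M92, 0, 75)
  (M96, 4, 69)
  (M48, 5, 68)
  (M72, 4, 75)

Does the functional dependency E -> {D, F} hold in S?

No

E=8: 1 row → {D,F} = (M98, 71) ✓
E=4: 3 rows → {D,F} takes values {(M72, 75), (M96, 69)} — violation
E=3: 3 rows → {D,F} = (M96, 77), (M96, 77), (M96, 77) ✓
E=5: 5 rows → {D,F} = (M48, 68), (M48, 68), (M48, 68), (M48, 68), (M48, 68) ✓
E=0: 1 row → {D,F} = (M92, 75) ✓
Two rows agree on E but differ on {D, F}, so E -> {D, F} does not hold.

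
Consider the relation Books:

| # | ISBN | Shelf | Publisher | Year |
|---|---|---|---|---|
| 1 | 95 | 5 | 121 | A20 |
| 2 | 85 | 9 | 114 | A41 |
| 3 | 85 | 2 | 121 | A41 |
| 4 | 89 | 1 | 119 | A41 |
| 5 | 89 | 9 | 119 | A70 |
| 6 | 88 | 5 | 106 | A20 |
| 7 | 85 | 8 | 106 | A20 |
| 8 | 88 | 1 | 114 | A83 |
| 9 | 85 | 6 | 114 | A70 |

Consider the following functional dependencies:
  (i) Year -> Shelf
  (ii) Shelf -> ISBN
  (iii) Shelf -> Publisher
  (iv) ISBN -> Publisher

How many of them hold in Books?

0

(i) Year -> Shelf: Year=A20: rows 1, 6, 7 → Shelf takes values {5, 8} — violation; Year=A41: rows 2, 3, 4 → Shelf takes values {9, 2, 1} — violation; Year=A70: rows 5, 9 → Shelf takes values {9, 6} — violation — fails.
(ii) Shelf -> ISBN: Shelf=5: rows 1, 6 → ISBN takes values {95, 88} — violation; Shelf=9: rows 2, 5 → ISBN takes values {85, 89} — violation; Shelf=1: rows 4, 8 → ISBN takes values {89, 88} — violation — fails.
(iii) Shelf -> Publisher: Shelf=5: rows 1, 6 → Publisher takes values {121, 106} — violation; Shelf=9: rows 2, 5 → Publisher takes values {114, 119} — violation; Shelf=1: rows 4, 8 → Publisher takes values {119, 114} — violation — fails.
(iv) ISBN -> Publisher: ISBN=85: rows 2, 3, 7, 9 → Publisher takes values {114, 121, 106} — violation; ISBN=88: rows 6, 8 → Publisher takes values {106, 114} — violation — fails.
None of the 4 dependencies hold.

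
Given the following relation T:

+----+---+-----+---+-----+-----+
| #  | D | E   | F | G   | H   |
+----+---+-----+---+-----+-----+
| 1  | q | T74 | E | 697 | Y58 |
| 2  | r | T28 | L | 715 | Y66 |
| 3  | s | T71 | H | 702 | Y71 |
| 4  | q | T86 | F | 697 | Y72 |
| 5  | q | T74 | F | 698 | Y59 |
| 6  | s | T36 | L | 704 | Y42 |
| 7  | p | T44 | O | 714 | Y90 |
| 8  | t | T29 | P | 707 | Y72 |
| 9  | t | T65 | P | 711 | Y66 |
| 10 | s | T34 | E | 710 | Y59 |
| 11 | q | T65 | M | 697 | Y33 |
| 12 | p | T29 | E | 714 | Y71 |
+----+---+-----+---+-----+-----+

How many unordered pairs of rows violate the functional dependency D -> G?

7

D=q: violating pairs (1,5), (4,5), (5,11) — 3 pairs.
D=s: violating pairs (3,6), (3,10), (6,10) — 3 pairs.
D=p: all 2 rows agree on G — 0 pairs.
D=t: violating pairs (8,9) — 1 pair.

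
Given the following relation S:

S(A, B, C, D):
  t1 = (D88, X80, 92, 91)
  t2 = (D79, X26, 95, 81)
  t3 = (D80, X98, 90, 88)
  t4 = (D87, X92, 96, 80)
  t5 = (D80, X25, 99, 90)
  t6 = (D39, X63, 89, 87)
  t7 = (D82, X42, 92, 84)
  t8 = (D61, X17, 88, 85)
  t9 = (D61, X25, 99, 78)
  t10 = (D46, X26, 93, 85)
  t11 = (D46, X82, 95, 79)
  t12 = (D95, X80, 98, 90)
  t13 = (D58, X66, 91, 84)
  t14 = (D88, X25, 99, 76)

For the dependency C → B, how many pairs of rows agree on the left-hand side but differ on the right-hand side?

C=92: violating pairs (1,7) — 1 pair.
C=95: violating pairs (2,11) — 1 pair.
C=99: all 3 rows agree on B — 0 pairs.

2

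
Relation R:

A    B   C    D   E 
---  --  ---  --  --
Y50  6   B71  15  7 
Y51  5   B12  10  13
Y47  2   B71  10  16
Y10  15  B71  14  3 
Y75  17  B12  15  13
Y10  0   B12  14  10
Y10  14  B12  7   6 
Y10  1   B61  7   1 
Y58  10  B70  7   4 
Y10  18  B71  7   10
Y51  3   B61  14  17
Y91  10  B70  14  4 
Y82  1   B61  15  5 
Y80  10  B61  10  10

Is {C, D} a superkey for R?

All 14 rows have distinct {C, D} values, so {C, D} → (all attributes) holds and {C, D} is a superkey.

Yes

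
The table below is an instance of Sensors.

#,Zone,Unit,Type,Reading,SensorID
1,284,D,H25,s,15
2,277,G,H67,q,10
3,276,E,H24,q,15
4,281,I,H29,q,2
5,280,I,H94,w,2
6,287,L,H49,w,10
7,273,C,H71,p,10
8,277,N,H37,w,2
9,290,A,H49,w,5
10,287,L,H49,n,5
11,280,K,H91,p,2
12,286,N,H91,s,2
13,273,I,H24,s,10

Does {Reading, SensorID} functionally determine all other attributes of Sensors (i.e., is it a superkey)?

Rows 5 and 8 have the same {Reading, SensorID} value (Reading=w, SensorID=2) but are distinct tuples, so {Reading, SensorID} does not determine every attribute — not a superkey.

No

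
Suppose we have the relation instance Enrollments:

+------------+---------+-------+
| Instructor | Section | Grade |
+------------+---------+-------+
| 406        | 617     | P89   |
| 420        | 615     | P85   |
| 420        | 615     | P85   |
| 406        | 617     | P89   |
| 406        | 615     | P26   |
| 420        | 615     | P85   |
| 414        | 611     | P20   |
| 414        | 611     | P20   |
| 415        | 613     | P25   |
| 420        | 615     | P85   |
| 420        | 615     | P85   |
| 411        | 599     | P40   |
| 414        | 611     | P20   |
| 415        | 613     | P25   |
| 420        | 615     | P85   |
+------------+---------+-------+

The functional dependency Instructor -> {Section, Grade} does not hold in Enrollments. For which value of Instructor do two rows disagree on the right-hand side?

406

Instructor=406: 3 rows → {Section,Grade} takes values {(617, P89), (615, P26)} — violation
Instructor=420: 6 rows → {Section,Grade} = (615, P85), (615, P85), (615, P85), (615, P85), (615, P85), (615, P85) ✓
Instructor=414: 3 rows → {Section,Grade} = (611, P20), (611, P20), (611, P20) ✓
Instructor=415: 2 rows → {Section,Grade} = (613, P25), (613, P25) ✓
Instructor=411: 1 row → {Section,Grade} = (599, P40) ✓
The only Instructor value with inconsistent RHS is Instructor=406.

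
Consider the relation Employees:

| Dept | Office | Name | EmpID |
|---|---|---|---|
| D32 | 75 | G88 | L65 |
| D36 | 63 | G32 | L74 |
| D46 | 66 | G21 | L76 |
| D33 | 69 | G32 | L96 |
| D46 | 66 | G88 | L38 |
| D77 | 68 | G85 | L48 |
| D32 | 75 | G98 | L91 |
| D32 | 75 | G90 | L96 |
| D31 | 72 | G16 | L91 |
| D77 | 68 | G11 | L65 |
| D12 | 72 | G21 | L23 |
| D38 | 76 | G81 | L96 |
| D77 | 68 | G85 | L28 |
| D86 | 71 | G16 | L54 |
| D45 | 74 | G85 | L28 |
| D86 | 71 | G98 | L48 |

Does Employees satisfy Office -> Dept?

Office=75: 3 rows → Dept = D32, D32, D32 ✓
Office=63: 1 row → Dept = D36 ✓
Office=66: 2 rows → Dept = D46, D46 ✓
Office=69: 1 row → Dept = D33 ✓
Office=68: 3 rows → Dept = D77, D77, D77 ✓
Office=72: 2 rows → Dept takes values {D31, D12} — violation
Office=76: 1 row → Dept = D38 ✓
Office=71: 2 rows → Dept = D86, D86 ✓
Office=74: 1 row → Dept = D45 ✓
Two rows agree on Office but differ on Dept, so Office -> Dept does not hold.

No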